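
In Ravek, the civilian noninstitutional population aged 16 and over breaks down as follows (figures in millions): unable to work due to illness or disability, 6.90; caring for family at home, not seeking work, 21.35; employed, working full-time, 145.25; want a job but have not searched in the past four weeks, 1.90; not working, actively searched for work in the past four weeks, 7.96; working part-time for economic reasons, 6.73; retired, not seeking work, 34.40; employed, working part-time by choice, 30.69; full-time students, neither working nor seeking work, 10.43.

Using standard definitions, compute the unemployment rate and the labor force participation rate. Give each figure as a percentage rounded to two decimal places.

Employed = 145.25 + 6.73 + 30.69 = 182.67 million (anyone who worked, including part-time for economic reasons, counts as employed).
Unemployed = 7.96 million.
Labor force = 182.67 + 7.96 = 190.63 million.
Not in labor force = 6.90 + 21.35 + 1.90 + 34.40 + 10.43 = 74.98 million (those not working and not actively searching are outside the labor force — including those who want a job but have given up searching).
Civilian working-age population = 190.63 + 74.98 = 265.61 million.
Unemployment rate = 7.96 / 190.63 = 4.18%.
Labor force participation rate = 190.63 / 265.61 = 71.77%.

Unemployment rate ≈ 4.18%; labor force participation rate ≈ 71.77%.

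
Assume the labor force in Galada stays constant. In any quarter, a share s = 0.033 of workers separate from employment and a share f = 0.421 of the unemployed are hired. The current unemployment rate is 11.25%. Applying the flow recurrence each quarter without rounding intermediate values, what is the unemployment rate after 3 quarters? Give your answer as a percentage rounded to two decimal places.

Unemployment rate after three quarters ≈ 7.92%.

With a fixed labor force, u_{t+1} = u_t + s·(1−u_t) − f·u_t = u_t·(1−s−f) + s.
Here 1−s−f = 0.546 and s = 0.033.
u_1 = 0.112500 × 0.546 + 0.033 = 0.094425.
u_2 = 0.094425 × 0.546 + 0.033 = 0.084556.
u_3 = 0.084556 × 0.546 + 0.033 = 0.079168.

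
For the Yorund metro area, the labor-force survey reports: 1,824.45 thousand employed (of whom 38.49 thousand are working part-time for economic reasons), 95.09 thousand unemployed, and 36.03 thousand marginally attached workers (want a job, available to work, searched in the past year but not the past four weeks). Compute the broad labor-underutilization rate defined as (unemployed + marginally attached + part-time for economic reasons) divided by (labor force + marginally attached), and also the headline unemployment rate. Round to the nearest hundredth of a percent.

Labor force = 1,824.45 + 95.09 = 1,919.54 thousand.
Numerator = 95.09 + 36.03 + 38.49 = 169.61 thousand.
Denominator = 1,919.54 + 36.03 = 1,955.57 thousand.
Broad rate = 169.61 / 1,955.57 = 8.67%.
Headline unemployment rate = 95.09 / 1,919.54 = 4.95%.

Broad underutilization rate ≈ 8.67%; headline unemployment rate ≈ 4.95%.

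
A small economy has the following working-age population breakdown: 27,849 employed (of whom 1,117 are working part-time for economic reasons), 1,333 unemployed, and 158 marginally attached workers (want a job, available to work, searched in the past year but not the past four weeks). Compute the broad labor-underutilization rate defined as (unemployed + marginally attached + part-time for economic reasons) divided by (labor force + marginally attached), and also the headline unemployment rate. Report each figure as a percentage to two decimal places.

Labor force = 27,849 + 1,333 = 29,182.
Numerator = 1,333 + 158 + 1,117 = 2,608.
Denominator = 29,182 + 158 = 29,340.
Broad rate = 2,608 / 29,340 = 8.89%.
Headline unemployment rate = 1,333 / 29,182 = 4.57%.

Broad underutilization rate ≈ 8.89%; headline unemployment rate ≈ 4.57%.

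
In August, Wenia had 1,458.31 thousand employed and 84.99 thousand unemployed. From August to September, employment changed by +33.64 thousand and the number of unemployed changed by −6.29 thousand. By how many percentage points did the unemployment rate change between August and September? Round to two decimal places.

August: labor force = 1,458.31 + 84.99 = 1,543.30; u = 84.99/1,543.30 = 5.51%.
September: labor force = 1,491.95 + 78.70 = 1,570.65; u = 78.70/1,570.65 = 5.01%.
Change = 5.01% − 5.51% = −0.50 pp.

The unemployment rate changed by −0.50 percentage points.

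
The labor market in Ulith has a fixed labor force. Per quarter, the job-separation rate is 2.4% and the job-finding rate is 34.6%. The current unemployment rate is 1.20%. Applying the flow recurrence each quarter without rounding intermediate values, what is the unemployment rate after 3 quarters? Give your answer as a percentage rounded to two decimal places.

With a fixed labor force, u_{t+1} = u_t + s·(1−u_t) − f·u_t = u_t·(1−s−f) + s.
Here 1−s−f = 0.630 and s = 0.024.
u_1 = 0.012000 × 0.630 + 0.024 = 0.031560.
u_2 = 0.031560 × 0.630 + 0.024 = 0.043883.
u_3 = 0.043883 × 0.630 + 0.024 = 0.051646.

Unemployment rate after three quarters ≈ 5.16%.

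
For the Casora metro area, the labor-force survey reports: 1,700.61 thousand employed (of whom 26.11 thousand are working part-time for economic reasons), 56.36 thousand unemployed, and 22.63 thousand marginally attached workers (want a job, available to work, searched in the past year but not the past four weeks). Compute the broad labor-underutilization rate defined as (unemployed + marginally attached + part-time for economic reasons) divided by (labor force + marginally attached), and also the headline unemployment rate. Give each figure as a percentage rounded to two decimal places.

Labor force = 1,700.61 + 56.36 = 1,756.97 thousand.
Numerator = 56.36 + 22.63 + 26.11 = 105.10 thousand.
Denominator = 1,756.97 + 22.63 = 1,779.60 thousand.
Broad rate = 105.10 / 1,779.60 = 5.91%.
Headline unemployment rate = 56.36 / 1,756.97 = 3.21%.

Broad underutilization rate ≈ 5.91%; headline unemployment rate ≈ 3.21%.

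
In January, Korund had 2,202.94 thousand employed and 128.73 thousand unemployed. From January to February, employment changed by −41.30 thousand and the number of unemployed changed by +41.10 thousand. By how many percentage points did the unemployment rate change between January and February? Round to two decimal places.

The unemployment rate changed by +1.76 percentage points.

January: labor force = 2,202.94 + 128.73 = 2,331.67; u = 128.73/2,331.67 = 5.52%.
February: labor force = 2,161.64 + 169.83 = 2,331.47; u = 169.83/2,331.47 = 7.28%.
Change = 7.28% − 5.52% = +1.76 pp.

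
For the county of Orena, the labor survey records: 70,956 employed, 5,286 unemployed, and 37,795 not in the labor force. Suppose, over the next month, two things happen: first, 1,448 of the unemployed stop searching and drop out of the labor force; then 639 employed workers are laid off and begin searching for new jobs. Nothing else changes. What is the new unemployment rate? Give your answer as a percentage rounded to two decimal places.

New unemployment rate ≈ 5.99%.

Initially, labor force = 70,956 + 5,286 = 76,242, so u = 5,286/76,242 = 6.93%.
After the first change, unemployed and labor force both fall by 1,448 → E = 70,956, U = 3,838, labor force = 74,794.
After the second change, employed falls and unemployed rises by 639; labor force unchanged → E = 70,317, U = 4,477, labor force = 74,794.
New unemployment rate = 4,477 / 74,794 = 5.99%.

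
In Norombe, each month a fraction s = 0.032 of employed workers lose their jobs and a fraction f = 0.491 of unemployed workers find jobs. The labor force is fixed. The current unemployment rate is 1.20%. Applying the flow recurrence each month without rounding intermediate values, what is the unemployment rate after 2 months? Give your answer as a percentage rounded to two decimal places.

With a fixed labor force, u_{t+1} = u_t + s·(1−u_t) − f·u_t = u_t·(1−s−f) + s.
Here 1−s−f = 0.477 and s = 0.032.
u_1 = 0.012000 × 0.477 + 0.032 = 0.037724.
u_2 = 0.037724 × 0.477 + 0.032 = 0.049994.

Unemployment rate after two months ≈ 5.00%.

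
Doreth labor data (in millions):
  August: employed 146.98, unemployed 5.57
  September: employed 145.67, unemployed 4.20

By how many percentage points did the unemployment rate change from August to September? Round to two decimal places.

The unemployment rate changed by −0.85 percentage points.

August: labor force = 146.98 + 5.57 = 152.55; u = 5.57/152.55 = 3.65%.
September: labor force = 145.67 + 4.20 = 149.87; u = 4.20/149.87 = 2.80%.
Change = 2.80% − 3.65% = −0.85 pp.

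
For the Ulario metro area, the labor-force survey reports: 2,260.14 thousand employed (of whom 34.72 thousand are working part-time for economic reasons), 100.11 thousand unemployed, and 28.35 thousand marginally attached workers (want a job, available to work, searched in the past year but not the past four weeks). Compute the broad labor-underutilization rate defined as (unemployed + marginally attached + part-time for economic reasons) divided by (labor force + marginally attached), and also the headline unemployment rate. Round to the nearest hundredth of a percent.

Labor force = 2,260.14 + 100.11 = 2,360.25 thousand.
Numerator = 100.11 + 28.35 + 34.72 = 163.18 thousand.
Denominator = 2,360.25 + 28.35 = 2,388.60 thousand.
Broad rate = 163.18 / 2,388.60 = 6.83%.
Headline unemployment rate = 100.11 / 2,360.25 = 4.24%.

Broad underutilization rate ≈ 6.83%; headline unemployment rate ≈ 4.24%.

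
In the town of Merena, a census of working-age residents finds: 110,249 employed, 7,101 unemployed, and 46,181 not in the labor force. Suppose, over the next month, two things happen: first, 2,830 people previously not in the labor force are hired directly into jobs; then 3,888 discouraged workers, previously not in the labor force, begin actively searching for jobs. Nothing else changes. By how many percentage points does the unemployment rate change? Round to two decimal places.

Initially, labor force = 110,249 + 7,101 = 117,350, so u = 7,101/117,350 = 6.05%.
After the first change, employed and labor force both rise by 2,830; unemployed unchanged → E = 113,079, U = 7,101, labor force = 120,180.
After the second change, unemployed and labor force both rise by 3,888 → E = 113,079, U = 10,989, labor force = 124,068.
New unemployment rate = 10,989 / 124,068 = 8.86%.
Change = 8.86% − 6.05% = +2.81 percentage points.

The unemployment rate changes by +2.81 percentage points.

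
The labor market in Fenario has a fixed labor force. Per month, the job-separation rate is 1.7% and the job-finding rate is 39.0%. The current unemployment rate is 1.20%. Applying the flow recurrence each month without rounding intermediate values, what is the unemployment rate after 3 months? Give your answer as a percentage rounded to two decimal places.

Unemployment rate after three months ≈ 3.56%.

With a fixed labor force, u_{t+1} = u_t + s·(1−u_t) − f·u_t = u_t·(1−s−f) + s.
Here 1−s−f = 0.593 and s = 0.017.
u_1 = 0.012000 × 0.593 + 0.017 = 0.024116.
u_2 = 0.024116 × 0.593 + 0.017 = 0.031301.
u_3 = 0.031301 × 0.593 + 0.017 = 0.035561.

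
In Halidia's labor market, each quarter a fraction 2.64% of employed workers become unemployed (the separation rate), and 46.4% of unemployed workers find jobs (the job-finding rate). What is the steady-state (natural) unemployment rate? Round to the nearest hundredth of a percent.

Steady-state unemployment rate ≈ 5.38%.

At steady state the flows balance: s·E = f·U, so U/(E+U) = s/(s+f).
u* = 2.64 / (2.64 + 46.4) = 2.64 / 49.04 = 5.38%.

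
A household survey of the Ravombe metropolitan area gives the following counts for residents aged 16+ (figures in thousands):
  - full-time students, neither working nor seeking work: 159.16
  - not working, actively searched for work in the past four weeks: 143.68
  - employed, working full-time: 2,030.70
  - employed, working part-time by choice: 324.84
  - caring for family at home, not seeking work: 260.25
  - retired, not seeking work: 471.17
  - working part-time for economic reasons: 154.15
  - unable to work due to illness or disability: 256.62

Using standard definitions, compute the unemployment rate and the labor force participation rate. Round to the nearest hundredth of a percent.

Unemployment rate ≈ 5.42%; labor force participation rate ≈ 69.82%.

Employed = 2,030.70 + 324.84 + 154.15 = 2,509.69 thousand (anyone who worked, including part-time for economic reasons, counts as employed).
Unemployed = 143.68 thousand.
Labor force = 2,509.69 + 143.68 = 2,653.37 thousand.
Not in labor force = 159.16 + 260.25 + 471.17 + 256.62 = 1,147.20 thousand (those not working and not actively searching are outside the labor force).
Civilian working-age population = 2,653.37 + 1,147.20 = 3,800.57 thousand.
Unemployment rate = 143.68 / 2,653.37 = 5.42%.
Labor force participation rate = 2,653.37 / 3,800.57 = 69.82%.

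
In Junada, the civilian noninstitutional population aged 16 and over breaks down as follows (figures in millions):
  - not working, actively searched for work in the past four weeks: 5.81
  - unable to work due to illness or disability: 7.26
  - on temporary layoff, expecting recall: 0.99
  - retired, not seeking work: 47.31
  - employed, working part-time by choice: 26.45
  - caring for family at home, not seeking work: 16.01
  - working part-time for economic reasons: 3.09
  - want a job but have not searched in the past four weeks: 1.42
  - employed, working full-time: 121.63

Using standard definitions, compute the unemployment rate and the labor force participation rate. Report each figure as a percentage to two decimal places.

Unemployment rate ≈ 4.30%; labor force participation rate ≈ 68.69%.

Employed = 26.45 + 3.09 + 121.63 = 151.17 million (anyone who worked, including part-time for economic reasons, counts as employed).
Unemployed = 5.81 + 0.99 = 6.80 million (jobless and actively searching, or on temporary layoff).
Labor force = 151.17 + 6.80 = 157.97 million.
Not in labor force = 7.26 + 47.31 + 16.01 + 1.42 = 72.00 million (those not working and not actively searching are outside the labor force — including those who want a job but have given up searching).
Civilian working-age population = 157.97 + 72.00 = 229.97 million.
Unemployment rate = 6.80 / 157.97 = 4.30%.
Labor force participation rate = 157.97 / 229.97 = 68.69%.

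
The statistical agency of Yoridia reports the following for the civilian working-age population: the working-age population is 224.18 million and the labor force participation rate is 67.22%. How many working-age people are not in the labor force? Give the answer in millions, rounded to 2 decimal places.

About 73.49 million are not in the labor force.

Share not in the labor force = 1 − 0.6722 = 0.3278.
Not in labor force = 0.3278 × 224.18 ≈ 73.49 million.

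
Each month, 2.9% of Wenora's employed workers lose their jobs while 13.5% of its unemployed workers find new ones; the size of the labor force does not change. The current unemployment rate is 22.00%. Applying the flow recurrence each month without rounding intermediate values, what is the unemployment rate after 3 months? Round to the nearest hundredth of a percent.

Unemployment rate after three months ≈ 20.21%.

With a fixed labor force, u_{t+1} = u_t + s·(1−u_t) − f·u_t = u_t·(1−s−f) + s.
Here 1−s−f = 0.836 and s = 0.029.
u_1 = 0.220000 × 0.836 + 0.029 = 0.212920.
u_2 = 0.212920 × 0.836 + 0.029 = 0.207001.
u_3 = 0.207001 × 0.836 + 0.029 = 0.202053.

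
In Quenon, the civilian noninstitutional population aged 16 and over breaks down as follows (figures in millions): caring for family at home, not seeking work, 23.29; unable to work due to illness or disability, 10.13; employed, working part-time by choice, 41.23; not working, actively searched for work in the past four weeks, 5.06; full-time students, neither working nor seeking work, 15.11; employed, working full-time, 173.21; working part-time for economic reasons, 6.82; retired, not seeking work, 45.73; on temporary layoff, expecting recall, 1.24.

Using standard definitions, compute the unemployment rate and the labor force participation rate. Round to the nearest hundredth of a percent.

Unemployment rate ≈ 2.77%; labor force participation rate ≈ 70.71%.

Employed = 41.23 + 173.21 + 6.82 = 221.26 million (anyone who worked, including part-time for economic reasons, counts as employed).
Unemployed = 5.06 + 1.24 = 6.30 million (jobless and actively searching, or on temporary layoff).
Labor force = 221.26 + 6.30 = 227.56 million.
Not in labor force = 23.29 + 10.13 + 15.11 + 45.73 = 94.26 million (those not working and not actively searching are outside the labor force).
Civilian working-age population = 227.56 + 94.26 = 321.82 million.
Unemployment rate = 6.30 / 227.56 = 2.77%.
Labor force participation rate = 227.56 / 321.82 = 70.71%.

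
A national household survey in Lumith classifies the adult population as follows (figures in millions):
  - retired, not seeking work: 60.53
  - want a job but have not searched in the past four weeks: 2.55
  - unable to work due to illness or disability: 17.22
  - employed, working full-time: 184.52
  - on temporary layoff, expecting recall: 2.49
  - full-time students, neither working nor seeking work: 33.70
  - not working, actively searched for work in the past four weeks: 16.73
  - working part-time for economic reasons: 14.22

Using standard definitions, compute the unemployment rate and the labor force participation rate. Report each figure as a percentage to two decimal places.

Employed = 184.52 + 14.22 = 198.74 million (anyone who worked, including part-time for economic reasons, counts as employed).
Unemployed = 2.49 + 16.73 = 19.22 million (jobless and actively searching, or on temporary layoff).
Labor force = 198.74 + 19.22 = 217.96 million.
Not in labor force = 60.53 + 2.55 + 17.22 + 33.70 = 114.00 million (those not working and not actively searching are outside the labor force — including those who want a job but have given up searching).
Civilian working-age population = 217.96 + 114.00 = 331.96 million.
Unemployment rate = 19.22 / 217.96 = 8.82%.
Labor force participation rate = 217.96 / 331.96 = 65.66%.

Unemployment rate ≈ 8.82%; labor force participation rate ≈ 65.66%.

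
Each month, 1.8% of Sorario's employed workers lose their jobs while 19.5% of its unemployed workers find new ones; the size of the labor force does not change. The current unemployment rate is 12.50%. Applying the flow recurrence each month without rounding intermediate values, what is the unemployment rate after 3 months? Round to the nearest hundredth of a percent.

Unemployment rate after three months ≈ 10.42%.

With a fixed labor force, u_{t+1} = u_t + s·(1−u_t) − f·u_t = u_t·(1−s−f) + s.
Here 1−s−f = 0.787 and s = 0.018.
u_1 = 0.125000 × 0.787 + 0.018 = 0.116375.
u_2 = 0.116375 × 0.787 + 0.018 = 0.109587.
u_3 = 0.109587 × 0.787 + 0.018 = 0.104245.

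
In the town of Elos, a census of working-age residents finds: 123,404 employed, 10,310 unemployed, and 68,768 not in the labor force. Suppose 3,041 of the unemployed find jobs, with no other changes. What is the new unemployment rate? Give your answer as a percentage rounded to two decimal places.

New unemployment rate ≈ 5.44%.

Initially, labor force = 123,404 + 10,310 = 133,714, so u = 10,310/133,714 = 7.71%.
After the change, unemployed falls and employed rises by 3,041; labor force unchanged → E = 126,445, U = 7,269, labor force = 133,714.
New unemployment rate = 7,269 / 133,714 = 5.44%.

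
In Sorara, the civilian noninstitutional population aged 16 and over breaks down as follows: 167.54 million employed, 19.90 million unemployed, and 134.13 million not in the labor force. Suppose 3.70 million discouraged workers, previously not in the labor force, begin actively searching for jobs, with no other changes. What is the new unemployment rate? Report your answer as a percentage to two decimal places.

Initially, labor force = 167.54 + 19.90 = 187.44 million, so u = 19.90/187.44 = 10.62%.
After the change, unemployed and labor force both rise by 3.70 → E = 167.54, U = 23.60, labor force = 191.14 million.
New unemployment rate = 23.60 / 191.14 = 12.35%.

New unemployment rate ≈ 12.35%.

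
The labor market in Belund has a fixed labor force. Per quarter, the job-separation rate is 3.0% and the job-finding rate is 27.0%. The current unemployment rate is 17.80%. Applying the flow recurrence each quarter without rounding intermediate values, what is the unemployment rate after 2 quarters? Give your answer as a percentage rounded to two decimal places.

Unemployment rate after two quarters ≈ 13.82%.

With a fixed labor force, u_{t+1} = u_t + s·(1−u_t) − f·u_t = u_t·(1−s−f) + s.
Here 1−s−f = 0.700 and s = 0.030.
u_1 = 0.178000 × 0.700 + 0.030 = 0.154600.
u_2 = 0.154600 × 0.700 + 0.030 = 0.138220.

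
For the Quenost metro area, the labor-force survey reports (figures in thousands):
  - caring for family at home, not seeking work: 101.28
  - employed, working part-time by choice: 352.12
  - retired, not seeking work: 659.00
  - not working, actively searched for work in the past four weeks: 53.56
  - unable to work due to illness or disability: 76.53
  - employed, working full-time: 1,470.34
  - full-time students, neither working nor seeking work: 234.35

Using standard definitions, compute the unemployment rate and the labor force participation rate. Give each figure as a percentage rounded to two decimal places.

Unemployment rate ≈ 2.85%; labor force participation rate ≈ 63.65%.

Employed = 352.12 + 1,470.34 = 1,822.46 thousand.
Unemployed = 53.56 thousand.
Labor force = 1,822.46 + 53.56 = 1,876.02 thousand.
Not in labor force = 101.28 + 659.00 + 76.53 + 234.35 = 1,071.16 thousand (those not working and not actively searching are outside the labor force).
Civilian working-age population = 1,876.02 + 1,071.16 = 2,947.18 thousand.
Unemployment rate = 53.56 / 1,876.02 = 2.85%.
Labor force participation rate = 1,876.02 / 2,947.18 = 63.65%.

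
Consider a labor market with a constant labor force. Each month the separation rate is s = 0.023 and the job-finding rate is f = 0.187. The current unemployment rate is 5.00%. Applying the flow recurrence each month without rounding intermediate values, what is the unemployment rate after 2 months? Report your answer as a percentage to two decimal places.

Unemployment rate after two months ≈ 7.24%.

With a fixed labor force, u_{t+1} = u_t + s·(1−u_t) − f·u_t = u_t·(1−s−f) + s.
Here 1−s−f = 0.790 and s = 0.023.
u_1 = 0.050000 × 0.790 + 0.023 = 0.062500.
u_2 = 0.062500 × 0.790 + 0.023 = 0.072375.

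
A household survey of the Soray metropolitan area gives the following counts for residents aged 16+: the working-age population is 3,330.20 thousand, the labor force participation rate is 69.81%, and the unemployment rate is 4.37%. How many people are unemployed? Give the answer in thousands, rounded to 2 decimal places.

Labor force = 0.6981 × 3,330.20 = 2,324.81 thousand.
Unemployed = 0.0437 × 2,324.81 ≈ 101.59 thousand.

About 101.59 thousand are unemployed.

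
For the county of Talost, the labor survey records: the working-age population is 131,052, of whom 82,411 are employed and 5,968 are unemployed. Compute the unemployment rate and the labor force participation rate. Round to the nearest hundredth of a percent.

Unemployment rate ≈ 6.75%; labor force participation rate ≈ 67.44%.

Labor force = employed + unemployed = 82,411 + 5,968 = 88,379.
Unemployment rate = 5,968 / 88,379 = 6.75%.
Labor force participation rate = 88,379 / 131,052 = 67.44%.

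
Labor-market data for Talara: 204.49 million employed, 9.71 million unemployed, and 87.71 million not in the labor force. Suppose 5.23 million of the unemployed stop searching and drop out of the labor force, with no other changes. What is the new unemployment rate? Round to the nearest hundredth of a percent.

Initially, labor force = 204.49 + 9.71 = 214.20 million, so u = 9.71/214.20 = 4.53%.
After the change, unemployed and labor force both fall by 5.23 → E = 204.49, U = 4.48, labor force = 208.97 million.
New unemployment rate = 4.48 / 208.97 = 2.14%.

New unemployment rate ≈ 2.14%.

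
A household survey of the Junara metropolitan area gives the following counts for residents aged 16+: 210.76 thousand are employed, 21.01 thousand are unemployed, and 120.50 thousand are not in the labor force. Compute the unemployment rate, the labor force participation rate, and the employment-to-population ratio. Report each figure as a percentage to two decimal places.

Unemployment rate ≈ 9.07%; labor force participation rate ≈ 65.79%; employment-population ratio ≈ 59.83%.

Labor force = employed + unemployed = 210.76 + 21.01 = 231.77 thousand.
Working-age population = 231.77 + 120.50 = 352.27 thousand.
Unemployment rate = 21.01 / 231.77 = 9.07%.
Labor force participation rate = 231.77 / 352.27 = 65.79%.
Employment-population ratio = 210.76 / 352.27 = 59.83%.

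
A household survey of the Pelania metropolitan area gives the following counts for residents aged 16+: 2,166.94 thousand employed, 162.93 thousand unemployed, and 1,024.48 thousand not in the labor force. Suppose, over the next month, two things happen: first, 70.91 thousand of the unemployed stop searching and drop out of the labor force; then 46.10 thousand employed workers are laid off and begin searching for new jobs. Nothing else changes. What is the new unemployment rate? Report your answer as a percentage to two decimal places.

Initially, labor force = 2,166.94 + 162.93 = 2,329.87 thousand, so u = 162.93/2,329.87 = 6.99%.
After the first change, unemployed and labor force both fall by 70.91 → E = 2,166.94, U = 92.02, labor force = 2,258.96 thousand.
After the second change, employed falls and unemployed rises by 46.10; labor force unchanged → E = 2,120.84, U = 138.12, labor force = 2,258.96 thousand.
New unemployment rate = 138.12 / 2,258.96 = 6.11%.

New unemployment rate ≈ 6.11%.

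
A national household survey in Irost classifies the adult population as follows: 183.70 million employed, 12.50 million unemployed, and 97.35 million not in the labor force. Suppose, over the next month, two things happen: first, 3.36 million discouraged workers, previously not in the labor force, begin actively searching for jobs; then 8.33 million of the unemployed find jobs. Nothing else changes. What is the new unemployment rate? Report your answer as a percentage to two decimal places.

Initially, labor force = 183.70 + 12.50 = 196.20 million, so u = 12.50/196.20 = 6.37%.
After the first change, unemployed and labor force both rise by 3.36 → E = 183.70, U = 15.86, labor force = 199.56 million.
After the second change, unemployed falls and employed rises by 8.33; labor force unchanged → E = 192.03, U = 7.53, labor force = 199.56 million.
New unemployment rate = 7.53 / 199.56 = 3.77%.

New unemployment rate ≈ 3.77%.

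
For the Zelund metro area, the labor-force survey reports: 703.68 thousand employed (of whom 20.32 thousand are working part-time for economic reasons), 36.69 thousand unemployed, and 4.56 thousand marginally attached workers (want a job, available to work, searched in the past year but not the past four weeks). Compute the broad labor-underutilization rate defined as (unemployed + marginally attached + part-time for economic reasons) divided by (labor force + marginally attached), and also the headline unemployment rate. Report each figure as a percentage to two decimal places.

Labor force = 703.68 + 36.69 = 740.37 thousand.
Numerator = 36.69 + 4.56 + 20.32 = 61.57 thousand.
Denominator = 740.37 + 4.56 = 744.93 thousand.
Broad rate = 61.57 / 744.93 = 8.27%.
Headline unemployment rate = 36.69 / 740.37 = 4.96%.

Broad underutilization rate ≈ 8.27%; headline unemployment rate ≈ 4.96%.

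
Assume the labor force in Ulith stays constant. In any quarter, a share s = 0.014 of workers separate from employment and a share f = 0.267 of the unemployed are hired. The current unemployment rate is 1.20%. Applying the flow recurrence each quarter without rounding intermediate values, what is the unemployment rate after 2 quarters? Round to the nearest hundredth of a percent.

Unemployment rate after two quarters ≈ 3.03%.

With a fixed labor force, u_{t+1} = u_t + s·(1−u_t) − f·u_t = u_t·(1−s−f) + s.
Here 1−s−f = 0.719 and s = 0.014.
u_1 = 0.012000 × 0.719 + 0.014 = 0.022628.
u_2 = 0.022628 × 0.719 + 0.014 = 0.030270.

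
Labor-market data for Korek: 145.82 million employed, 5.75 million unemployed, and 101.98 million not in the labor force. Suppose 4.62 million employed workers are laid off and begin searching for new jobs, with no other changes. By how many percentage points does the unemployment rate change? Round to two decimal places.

Initially, labor force = 145.82 + 5.75 = 151.57 million, so u = 5.75/151.57 = 3.79%.
After the change, employed falls and unemployed rises by 4.62; labor force unchanged → E = 141.20, U = 10.37, labor force = 151.57 million.
New unemployment rate = 10.37 / 151.57 = 6.84%.
Change = 6.84% − 3.79% = +3.05 percentage points.

The unemployment rate changes by +3.05 percentage points.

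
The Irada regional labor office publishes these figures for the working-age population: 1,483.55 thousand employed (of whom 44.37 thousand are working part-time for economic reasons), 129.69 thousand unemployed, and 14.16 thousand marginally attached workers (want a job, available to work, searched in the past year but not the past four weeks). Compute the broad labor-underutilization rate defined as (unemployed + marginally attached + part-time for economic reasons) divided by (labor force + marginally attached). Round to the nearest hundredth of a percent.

Broad underutilization rate ≈ 11.57%.

Labor force = 1,483.55 + 129.69 = 1,613.24 thousand.
Numerator = 129.69 + 14.16 + 44.37 = 188.22 thousand.
Denominator = 1,613.24 + 14.16 = 1,627.40 thousand.
Broad rate = 188.22 / 1,627.40 = 11.57%.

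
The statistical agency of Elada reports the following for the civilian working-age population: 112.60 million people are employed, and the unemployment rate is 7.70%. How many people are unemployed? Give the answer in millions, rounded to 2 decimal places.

Let U be the number unemployed. The labor force is E + U, and U/(E+U) = 0.0770.
So U = 0.0770 × 112.60 / (1 − 0.0770) = 8.6702 / 0.9230 ≈ 9.39 million.

About 9.39 million are unemployed.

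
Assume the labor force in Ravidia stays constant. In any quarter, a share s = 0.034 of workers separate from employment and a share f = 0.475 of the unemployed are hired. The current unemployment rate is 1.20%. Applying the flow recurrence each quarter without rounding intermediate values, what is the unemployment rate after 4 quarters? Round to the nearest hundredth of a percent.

Unemployment rate after four quarters ≈ 6.36%.

With a fixed labor force, u_{t+1} = u_t + s·(1−u_t) − f·u_t = u_t·(1−s−f) + s.
Here 1−s−f = 0.491 and s = 0.034.
u_1 = 0.012000 × 0.491 + 0.034 = 0.039892.
u_2 = 0.039892 × 0.491 + 0.034 = 0.053587.
u_3 = 0.053587 × 0.491 + 0.034 = 0.060311.
u_4 = 0.060311 × 0.491 + 0.034 = 0.063613.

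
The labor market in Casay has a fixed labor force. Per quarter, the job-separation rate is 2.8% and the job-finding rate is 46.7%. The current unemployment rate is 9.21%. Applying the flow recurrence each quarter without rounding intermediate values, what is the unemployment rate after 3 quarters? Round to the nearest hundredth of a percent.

Unemployment rate after three quarters ≈ 6.11%.

With a fixed labor force, u_{t+1} = u_t + s·(1−u_t) − f·u_t = u_t·(1−s−f) + s.
Here 1−s−f = 0.505 and s = 0.028.
u_1 = 0.092100 × 0.505 + 0.028 = 0.074511.
u_2 = 0.074511 × 0.505 + 0.028 = 0.065628.
u_3 = 0.065628 × 0.505 + 0.028 = 0.061142.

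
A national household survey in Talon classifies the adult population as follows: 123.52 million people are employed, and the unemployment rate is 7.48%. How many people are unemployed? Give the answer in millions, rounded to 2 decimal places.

About 9.99 million are unemployed.

Let U be the number unemployed. The labor force is E + U, and U/(E+U) = 0.0748.
So U = 0.0748 × 123.52 / (1 − 0.0748) = 9.2393 / 0.9252 ≈ 9.99 million.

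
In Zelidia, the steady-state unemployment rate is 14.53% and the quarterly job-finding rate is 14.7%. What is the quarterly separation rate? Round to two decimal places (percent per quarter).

From u* = s/(s+f): s = u·f/(1−u).
s = 0.1453 × 14.7 / (1 − 0.1453) = 2.1359 / 0.8547 ≈ 2.50% per quarter.

Separation rate ≈ 2.50% per quarter.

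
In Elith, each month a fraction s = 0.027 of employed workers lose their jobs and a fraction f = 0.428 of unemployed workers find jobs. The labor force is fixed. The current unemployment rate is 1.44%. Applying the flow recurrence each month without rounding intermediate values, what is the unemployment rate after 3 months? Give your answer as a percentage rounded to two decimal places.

Unemployment rate after three months ≈ 5.21%.

With a fixed labor force, u_{t+1} = u_t + s·(1−u_t) − f·u_t = u_t·(1−s−f) + s.
Here 1−s−f = 0.545 and s = 0.027.
u_1 = 0.014400 × 0.545 + 0.027 = 0.034848.
u_2 = 0.034848 × 0.545 + 0.027 = 0.045992.
u_3 = 0.045992 × 0.545 + 0.027 = 0.052066.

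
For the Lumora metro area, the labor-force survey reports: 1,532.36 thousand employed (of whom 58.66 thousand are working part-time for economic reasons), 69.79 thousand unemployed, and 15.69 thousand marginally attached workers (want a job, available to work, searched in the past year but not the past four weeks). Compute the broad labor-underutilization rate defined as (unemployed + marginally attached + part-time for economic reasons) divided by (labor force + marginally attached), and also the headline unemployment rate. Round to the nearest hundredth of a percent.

Broad underutilization rate ≈ 8.91%; headline unemployment rate ≈ 4.36%.

Labor force = 1,532.36 + 69.79 = 1,602.15 thousand.
Numerator = 69.79 + 15.69 + 58.66 = 144.14 thousand.
Denominator = 1,602.15 + 15.69 = 1,617.84 thousand.
Broad rate = 144.14 / 1,617.84 = 8.91%.
Headline unemployment rate = 69.79 / 1,602.15 = 4.36%.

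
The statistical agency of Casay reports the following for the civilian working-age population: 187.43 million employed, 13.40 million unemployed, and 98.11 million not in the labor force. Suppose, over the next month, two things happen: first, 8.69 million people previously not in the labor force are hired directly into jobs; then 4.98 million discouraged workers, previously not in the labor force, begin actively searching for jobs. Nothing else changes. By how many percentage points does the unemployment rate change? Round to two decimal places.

The unemployment rate changes by +1.90 percentage points.

Initially, labor force = 187.43 + 13.40 = 200.83 million, so u = 13.40/200.83 = 6.67%.
After the first change, employed and labor force both rise by 8.69; unemployed unchanged → E = 196.12, U = 13.40, labor force = 209.52 million.
After the second change, unemployed and labor force both rise by 4.98 → E = 196.12, U = 18.38, labor force = 214.50 million.
New unemployment rate = 18.38 / 214.50 = 8.57%.
Change = 8.57% − 6.67% = +1.90 percentage points.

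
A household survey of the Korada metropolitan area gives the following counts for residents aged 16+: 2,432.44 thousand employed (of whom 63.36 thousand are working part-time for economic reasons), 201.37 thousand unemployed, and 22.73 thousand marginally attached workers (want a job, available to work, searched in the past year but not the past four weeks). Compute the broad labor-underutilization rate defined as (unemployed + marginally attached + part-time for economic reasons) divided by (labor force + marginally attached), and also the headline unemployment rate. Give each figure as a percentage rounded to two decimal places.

Labor force = 2,432.44 + 201.37 = 2,633.81 thousand.
Numerator = 201.37 + 22.73 + 63.36 = 287.46 thousand.
Denominator = 2,633.81 + 22.73 = 2,656.54 thousand.
Broad rate = 287.46 / 2,656.54 = 10.82%.
Headline unemployment rate = 201.37 / 2,633.81 = 7.65%.

Broad underutilization rate ≈ 10.82%; headline unemployment rate ≈ 7.65%.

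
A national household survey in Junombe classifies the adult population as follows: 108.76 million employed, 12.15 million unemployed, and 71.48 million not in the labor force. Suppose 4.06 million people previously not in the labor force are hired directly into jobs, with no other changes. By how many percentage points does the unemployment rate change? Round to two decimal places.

The unemployment rate changes by −0.33 percentage points.

Initially, labor force = 108.76 + 12.15 = 120.91 million, so u = 12.15/120.91 = 10.05%.
After the change, employed and labor force both rise by 4.06; unemployed unchanged → E = 112.82, U = 12.15, labor force = 124.97 million.
New unemployment rate = 12.15 / 124.97 = 9.72%.
Change = 9.72% − 10.05% = −0.33 percentage points.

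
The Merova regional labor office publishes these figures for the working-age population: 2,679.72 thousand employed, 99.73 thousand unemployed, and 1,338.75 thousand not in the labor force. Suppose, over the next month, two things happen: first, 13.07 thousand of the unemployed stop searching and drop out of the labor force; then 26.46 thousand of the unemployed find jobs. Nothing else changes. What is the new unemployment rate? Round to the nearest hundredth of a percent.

New unemployment rate ≈ 2.18%.

Initially, labor force = 2,679.72 + 99.73 = 2,779.45 thousand, so u = 99.73/2,779.45 = 3.59%.
After the first change, unemployed and labor force both fall by 13.07 → E = 2,679.72, U = 86.66, labor force = 2,766.38 thousand.
After the second change, unemployed falls and employed rises by 26.46; labor force unchanged → E = 2,706.18, U = 60.20, labor force = 2,766.38 thousand.
New unemployment rate = 60.20 / 2,766.38 = 2.18%.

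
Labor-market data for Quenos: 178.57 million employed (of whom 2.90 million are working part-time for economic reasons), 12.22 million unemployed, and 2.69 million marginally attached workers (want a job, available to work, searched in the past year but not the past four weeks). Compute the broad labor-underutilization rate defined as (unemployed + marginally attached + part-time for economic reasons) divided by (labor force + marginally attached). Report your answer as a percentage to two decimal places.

Broad underutilization rate ≈ 9.21%.

Labor force = 178.57 + 12.22 = 190.79 million.
Numerator = 12.22 + 2.69 + 2.90 = 17.81 million.
Denominator = 190.79 + 2.69 = 193.48 million.
Broad rate = 17.81 / 193.48 = 9.21%.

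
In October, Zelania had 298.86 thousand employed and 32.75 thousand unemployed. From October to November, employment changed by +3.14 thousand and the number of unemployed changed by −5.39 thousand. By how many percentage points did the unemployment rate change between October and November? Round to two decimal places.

October: labor force = 298.86 + 32.75 = 331.61; u = 32.75/331.61 = 9.88%.
November: labor force = 302.00 + 27.36 = 329.36; u = 27.36/329.36 = 8.31%.
Change = 8.31% − 9.88% = −1.57 pp.

The unemployment rate changed by −1.57 percentage points.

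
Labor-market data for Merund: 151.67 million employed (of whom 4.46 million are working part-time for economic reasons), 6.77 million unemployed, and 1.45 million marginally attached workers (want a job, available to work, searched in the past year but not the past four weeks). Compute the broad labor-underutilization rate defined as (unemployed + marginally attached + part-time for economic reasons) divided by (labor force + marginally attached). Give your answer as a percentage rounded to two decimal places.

Broad underutilization rate ≈ 7.93%.

Labor force = 151.67 + 6.77 = 158.44 million.
Numerator = 6.77 + 1.45 + 4.46 = 12.68 million.
Denominator = 158.44 + 1.45 = 159.89 million.
Broad rate = 12.68 / 159.89 = 7.93%.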